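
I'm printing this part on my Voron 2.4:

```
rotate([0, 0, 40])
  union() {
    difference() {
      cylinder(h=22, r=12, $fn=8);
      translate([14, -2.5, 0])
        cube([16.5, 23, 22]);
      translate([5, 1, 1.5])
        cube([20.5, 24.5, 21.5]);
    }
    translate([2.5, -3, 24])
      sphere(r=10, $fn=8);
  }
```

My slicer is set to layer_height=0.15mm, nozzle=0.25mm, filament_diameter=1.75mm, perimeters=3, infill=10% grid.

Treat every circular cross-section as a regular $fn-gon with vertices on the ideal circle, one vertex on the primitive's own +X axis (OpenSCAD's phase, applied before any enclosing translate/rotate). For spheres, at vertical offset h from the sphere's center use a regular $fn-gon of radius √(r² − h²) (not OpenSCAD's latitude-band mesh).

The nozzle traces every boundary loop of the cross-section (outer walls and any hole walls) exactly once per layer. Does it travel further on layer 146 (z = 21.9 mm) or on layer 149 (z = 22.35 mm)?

layer 146 (z = 21.9 mm)

Layer 146 (z = 21.9): the cylinder: section is a regular 8-gon, circumradius r=12 (perimeter = 2·8·12.000·sin(180°/8) = 73.48 mm); the cube at (14, -2.5) is present — its section is the full 16.5×23 rectangle (perimeter 79.00 mm); the cube at (5, 1) (footprint 20.5×24.5) is included at this height (perimeter 90.00 mm); Taking the first minus the rest: starting from the r=12 cylinder, the 16.5×23 cube at (14, -2.5) misses the remaining region (no effect); the 20.5×24.5 cube at (5, 1) partially overlaps it — only the 40.21 mm² overlap (of its 502.25 mm²) is removed, clipping the outline — boundary = 77.12 mm; the r=10 sphere at (2.5, -3) contributes a regular 8-gon of circumradius √(10²−2.1²) = 9.777 (perimeter = 2·8·9.777·sin(180°/8) = 59.86 mm); Combining (union): the regions partially overlap (shared area 227.23 mm²), so the edge portions inside another operand are dropped and the merged outline is re-measured after clipping — boundary = 77.23 mm; (rotated 40° about Z; rotation is an isometry so areas/perimeters/island counts are preserved). So its perimeter = 77.23 mm. Layer 149 (z = 22.35): the cylinder does not reach this height (z outside [0, 22]); the cube at (14, -2.5) is absent (z outside [0, 22]); the cube at (5, 1) (footprint 20.5×24.5) is included at this height (perimeter 90.00 mm); After the difference (first − rest): the first operand is absent here, so nothing remains; the sphere at (2.5, -3): section is a regular 8-gon, circumradius = √(r²−h²) = √(10²−1.65²) = 9.863 (perimeter = 2·8·9.863·sin(180°/8) = 60.39 mm); Merging all regions: only the r=10 sphere at (2.5, -3) is present, so the union is just that shape — boundary = 60.39 mm; (rotated 40° about Z; rotation is an isometry so areas/perimeters/island counts are preserved). So its perimeter = 60.39 mm. Layer 146 is larger (77.23 vs 60.39 mm).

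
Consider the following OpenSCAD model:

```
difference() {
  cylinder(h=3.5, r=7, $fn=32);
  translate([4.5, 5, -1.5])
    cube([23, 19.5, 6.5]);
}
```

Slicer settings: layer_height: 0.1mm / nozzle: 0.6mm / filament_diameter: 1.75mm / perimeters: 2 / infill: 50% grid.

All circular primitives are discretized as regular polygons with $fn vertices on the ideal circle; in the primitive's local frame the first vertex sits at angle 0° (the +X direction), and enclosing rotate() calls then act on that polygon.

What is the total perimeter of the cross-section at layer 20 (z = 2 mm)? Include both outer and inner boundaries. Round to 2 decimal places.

At z = 2 mm: the r=7 cylinder contributes a regular 32-gon of circumradius 7 (perimeter = 2·32·7.000·sin(180°/32) = 43.91 mm); the cube at (4.5, 5) is present — its section is the full 23×19.5 rectangle (perimeter 85.00 mm); Taking the first minus the rest: starting from the r=7 cylinder, the 23×19.5 cube at (4.5, 5) partially overlaps it — only the 0.06 mm² overlap (of its 448.50 mm²) is removed, clipping the outline — boundary = 44.12 mm. Overall, the cross-section is a single solid region. Total boundary length (outer) = 44.12 mm.

44.12 mm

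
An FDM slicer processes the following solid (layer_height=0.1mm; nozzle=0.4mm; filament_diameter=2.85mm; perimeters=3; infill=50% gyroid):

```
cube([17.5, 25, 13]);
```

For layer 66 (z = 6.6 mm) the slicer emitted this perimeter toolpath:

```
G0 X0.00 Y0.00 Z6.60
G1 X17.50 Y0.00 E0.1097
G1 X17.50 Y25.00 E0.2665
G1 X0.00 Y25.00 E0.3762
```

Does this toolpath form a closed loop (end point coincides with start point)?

Start point (G0): (0.00, 0.00). End point (last G1): the path does not return to the start — open.

no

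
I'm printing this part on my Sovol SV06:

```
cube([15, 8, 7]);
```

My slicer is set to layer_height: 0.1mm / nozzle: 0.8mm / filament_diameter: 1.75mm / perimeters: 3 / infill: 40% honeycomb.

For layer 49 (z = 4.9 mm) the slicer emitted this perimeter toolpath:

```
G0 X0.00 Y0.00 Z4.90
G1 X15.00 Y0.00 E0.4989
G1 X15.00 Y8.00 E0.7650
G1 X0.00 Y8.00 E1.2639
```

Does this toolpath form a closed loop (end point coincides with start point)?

no

Start point (G0): (0.00, 0.00). End point (last G1): the path does not return to the start — open.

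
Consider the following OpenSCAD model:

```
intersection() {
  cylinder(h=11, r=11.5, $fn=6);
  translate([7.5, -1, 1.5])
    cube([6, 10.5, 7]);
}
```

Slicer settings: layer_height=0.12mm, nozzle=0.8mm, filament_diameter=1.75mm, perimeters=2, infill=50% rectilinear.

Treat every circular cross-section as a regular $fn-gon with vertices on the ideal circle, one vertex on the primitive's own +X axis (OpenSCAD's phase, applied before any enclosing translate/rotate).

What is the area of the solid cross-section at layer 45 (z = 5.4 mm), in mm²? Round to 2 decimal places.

17.57 mm²

At z = 5.4 mm: the cylinder: section is a regular 6-gon, circumradius r=11.5 (area = (6/2)·11.500²·sin(360°/6) = 343.60 mm²); the cube at (7.5, -1) is present — its section is the full 6×10.5 rectangle (area 63.00 mm²); Keeping only the common overlap: the 6×10.5 cube at (7.5, -1) partially overlaps the r=11.5 cylinder; clipping to the common part keeps 17.57 mm² — area = 17.57 mm². Overall, the cross-section is a single solid region. Net area = 17.57 mm².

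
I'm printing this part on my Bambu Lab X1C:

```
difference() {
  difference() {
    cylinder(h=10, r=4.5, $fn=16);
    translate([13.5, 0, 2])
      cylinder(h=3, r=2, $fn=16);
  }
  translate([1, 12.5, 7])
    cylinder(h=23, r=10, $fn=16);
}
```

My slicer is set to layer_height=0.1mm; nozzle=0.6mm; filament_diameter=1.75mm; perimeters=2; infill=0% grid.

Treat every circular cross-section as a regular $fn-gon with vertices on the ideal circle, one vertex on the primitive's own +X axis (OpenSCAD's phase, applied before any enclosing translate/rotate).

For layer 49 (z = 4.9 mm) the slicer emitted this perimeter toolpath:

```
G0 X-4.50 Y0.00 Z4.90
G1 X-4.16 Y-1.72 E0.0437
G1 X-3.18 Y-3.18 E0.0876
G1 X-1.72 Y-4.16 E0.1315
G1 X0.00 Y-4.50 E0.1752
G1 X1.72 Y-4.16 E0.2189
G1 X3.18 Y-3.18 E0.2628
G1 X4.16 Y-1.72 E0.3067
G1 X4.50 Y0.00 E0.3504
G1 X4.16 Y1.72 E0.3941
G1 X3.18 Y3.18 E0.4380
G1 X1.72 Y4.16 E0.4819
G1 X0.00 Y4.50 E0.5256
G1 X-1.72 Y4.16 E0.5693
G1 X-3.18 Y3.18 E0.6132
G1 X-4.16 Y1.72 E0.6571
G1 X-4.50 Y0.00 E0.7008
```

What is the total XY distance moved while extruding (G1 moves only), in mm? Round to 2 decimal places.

28.09 mm

Sum the Euclidean lengths of each G1 segment: total = 28.09 mm.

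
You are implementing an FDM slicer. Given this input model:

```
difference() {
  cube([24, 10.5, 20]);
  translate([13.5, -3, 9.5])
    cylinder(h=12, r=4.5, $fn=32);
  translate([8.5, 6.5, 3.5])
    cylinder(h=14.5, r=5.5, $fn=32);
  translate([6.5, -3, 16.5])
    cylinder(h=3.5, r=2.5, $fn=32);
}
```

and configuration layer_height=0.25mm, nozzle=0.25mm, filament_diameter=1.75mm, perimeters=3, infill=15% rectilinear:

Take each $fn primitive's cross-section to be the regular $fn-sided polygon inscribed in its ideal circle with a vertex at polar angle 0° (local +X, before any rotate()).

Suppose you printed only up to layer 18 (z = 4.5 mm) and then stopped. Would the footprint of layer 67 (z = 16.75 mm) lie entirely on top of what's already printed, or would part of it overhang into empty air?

entirely on top

Compare the two slices. At z = 4.5: the cube is present — its section is the full 24×10.5 rectangle (area 252.00 mm²); the cylinder at (13.5, -3) is not intersected at this z (z outside [9.5, 21.5]); the r=5.5 cylinder at (8.5, 6.5) gives a regular 32-gon of circumradius 5.5 (constant along its height) (area = (32/2)·5.500²·sin(360°/32) = 94.42 mm²); the cylinder at (6.5, -3) is not intersected at this z (z outside [16.5, 20]); After the difference (first − rest): starting from the 24×10.5 cube (252.00 mm²), the r=5.5 cylinder at (8.5, 6.5) partially overlaps it — only the 86.79 mm² overlap (of its 94.42 mm²) is removed, clipping the outline — area = 165.21 mm². At z = 16.75: the cube is present — its section is the full 24×10.5 rectangle (area 252.00 mm²); the cylinder at (13.5, -3): section is a regular 32-gon, circumradius r=4.5 (area = (32/2)·4.500²·sin(360°/32) = 63.21 mm²); the r=5.5 cylinder at (8.5, 6.5) contributes a regular 32-gon of circumradius 5.5 (area = (32/2)·5.500²·sin(360°/32) = 94.42 mm²); the r=2.5 cylinder at (6.5, -3) gives a regular 32-gon of circumradius 2.5 (constant along its height) (area = (32/2)·2.500²·sin(360°/32) = 19.51 mm²); Taking the first minus the rest: starting from the 24×10.5 cube (252.00 mm²), the r=4.5 cylinder at (13.5, -3) partially overlaps it — only the 6.86 mm² overlap (of its 63.21 mm²) is removed, clipping the outline; the r=5.5 cylinder at (8.5, 6.5) partially overlaps it — only the 86.79 mm² overlap (of its 94.42 mm²) is removed, clipping the outline; the r=2.5 cylinder at (6.5, -3) misses the remaining region (no effect) — area = 158.35 mm². Checking containment: the cross-section at z = 16.75 is a subset of the cross-section at z = 4.5.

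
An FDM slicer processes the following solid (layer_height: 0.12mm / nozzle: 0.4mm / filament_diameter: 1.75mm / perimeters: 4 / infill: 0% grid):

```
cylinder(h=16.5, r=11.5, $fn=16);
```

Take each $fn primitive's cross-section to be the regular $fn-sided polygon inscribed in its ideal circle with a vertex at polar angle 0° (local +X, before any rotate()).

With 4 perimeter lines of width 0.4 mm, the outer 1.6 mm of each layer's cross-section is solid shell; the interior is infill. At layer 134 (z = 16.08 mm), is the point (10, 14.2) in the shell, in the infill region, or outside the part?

outside

At z = 16.08 mm: the r=11.5 cylinder gives a regular 16-gon of circumradius 11.5 (constant along its height). Overall, the cross-section is a single solid region. The nearest boundary edge runs (8.13, 8.13)→(4.40, 10.62); distance from the point to it = 6.08 mm. The point is not inside any of the regions above, so it lies outside the cross-section (6.08 mm from the nearest boundary).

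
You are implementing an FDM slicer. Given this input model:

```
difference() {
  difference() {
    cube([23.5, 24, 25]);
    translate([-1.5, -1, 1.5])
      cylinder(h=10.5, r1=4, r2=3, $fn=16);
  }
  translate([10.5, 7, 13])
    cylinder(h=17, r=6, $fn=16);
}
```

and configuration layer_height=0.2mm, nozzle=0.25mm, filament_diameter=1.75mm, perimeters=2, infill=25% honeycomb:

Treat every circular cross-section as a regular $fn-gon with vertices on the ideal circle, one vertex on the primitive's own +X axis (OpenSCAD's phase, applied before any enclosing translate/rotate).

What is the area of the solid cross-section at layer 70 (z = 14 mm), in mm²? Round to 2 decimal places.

453.79 mm²

At z = 14 mm: the cube (footprint 23.5×24) is included at this height (area 564.00 mm²); the cone at (-1.5, -1) is absent (z outside [1.5, 12]); Subtracting the remaining from the first: none of the subtracted shapes is present at this height, so the 23.5×24 cube is unchanged — area = 564.00 mm²; the r=6 cylinder at (10.5, 7) gives a regular 16-gon of circumradius 6 (constant along its height) (area = (16/2)·6.000²·sin(360°/16) = 110.21 mm²); Taking the first minus the rest: starting from the result so far (564.00 mm²), the r=6 cylinder at (10.5, 7) lies wholly inside it (removes its full 110.21 mm² and its 37.46 mm outline becomes a hole wall) — area = 453.79 mm². Overall, the cross-section is one region with 1 hole. Net area = 453.79 mm².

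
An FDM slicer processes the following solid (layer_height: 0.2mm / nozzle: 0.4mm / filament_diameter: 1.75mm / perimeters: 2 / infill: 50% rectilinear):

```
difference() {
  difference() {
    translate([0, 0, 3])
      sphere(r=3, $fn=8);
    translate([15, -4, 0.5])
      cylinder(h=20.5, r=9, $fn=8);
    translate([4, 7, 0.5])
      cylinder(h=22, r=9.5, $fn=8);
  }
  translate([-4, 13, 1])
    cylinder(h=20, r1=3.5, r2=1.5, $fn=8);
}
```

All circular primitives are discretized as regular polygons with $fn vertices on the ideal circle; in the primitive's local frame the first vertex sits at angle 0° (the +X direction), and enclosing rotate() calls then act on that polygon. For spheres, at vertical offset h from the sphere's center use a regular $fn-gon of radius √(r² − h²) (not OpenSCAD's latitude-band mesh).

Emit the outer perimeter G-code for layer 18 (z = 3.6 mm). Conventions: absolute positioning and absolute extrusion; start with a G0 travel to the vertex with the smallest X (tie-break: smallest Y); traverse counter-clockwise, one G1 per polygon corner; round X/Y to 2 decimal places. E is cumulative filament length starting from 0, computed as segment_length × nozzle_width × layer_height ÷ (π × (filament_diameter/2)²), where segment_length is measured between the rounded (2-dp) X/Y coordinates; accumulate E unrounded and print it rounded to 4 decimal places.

At z = 3.6 mm: the sphere: section is a regular 8-gon, circumradius = √(r²−h²) = √(3²−0.6²) = 2.939; the cylinder at (15, -4): section is a regular 8-gon, circumradius r=9; the r=9.5 cylinder at (4, 7) contributes a regular 8-gon of circumradius 9.5; Subtracting the remaining from the first: starting from the r=3 sphere, the r=9 cylinder at (15, -4) misses the remaining region (no effect); the r=9.5 cylinder at (4, 7) partially overlaps it — only the 16.44 mm² overlap (of its 255.27 mm²) is removed, clipping the outline — 1 connected region; the cone at (-4, 13) (r1=3.5→r2=1.5) has section circumradius 3.240 here — a regular 8-gon; Taking the first minus the rest: starting from that combined region, the cone at (-4, 13) misses the remaining region (no effect) — 1 connected region. The outline is a single polygon with 7 vertices. Extrusion per mm of travel: 0.4 × 0.2 / (π × 0.875²) = 0.033260. Accumulating E over each segment gives final E = 0.4329.

G0 X-2.94 Y0.00 Z3.60
G1 X-2.08 Y-2.08 E0.0749
G1 X0.00 Y-2.94 E0.1497
G1 X2.08 Y-2.08 E0.2246
G1 X2.21 Y-1.76 E0.2361
G1 X-2.72 Y0.28 E0.4135
G1 X-2.77 Y0.41 E0.4182
G1 X-2.94 Y0.00 E0.4329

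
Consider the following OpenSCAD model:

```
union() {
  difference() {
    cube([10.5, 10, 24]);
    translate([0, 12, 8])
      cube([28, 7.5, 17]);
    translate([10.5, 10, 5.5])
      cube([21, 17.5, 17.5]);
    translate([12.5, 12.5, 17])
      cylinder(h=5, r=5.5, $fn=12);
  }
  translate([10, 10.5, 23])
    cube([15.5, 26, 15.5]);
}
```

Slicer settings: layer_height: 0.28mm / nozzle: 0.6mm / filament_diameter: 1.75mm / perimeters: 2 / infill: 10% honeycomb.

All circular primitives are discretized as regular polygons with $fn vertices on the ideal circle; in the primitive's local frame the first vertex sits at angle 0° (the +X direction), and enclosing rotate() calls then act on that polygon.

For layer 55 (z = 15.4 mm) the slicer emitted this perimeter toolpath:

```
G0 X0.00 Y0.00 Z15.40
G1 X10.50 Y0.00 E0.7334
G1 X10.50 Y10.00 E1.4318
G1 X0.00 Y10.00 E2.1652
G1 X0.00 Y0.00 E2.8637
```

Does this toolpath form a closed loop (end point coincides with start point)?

yes

Start point (G0): (0.00, 0.00). End point (last G1): the path returns to the start — closed.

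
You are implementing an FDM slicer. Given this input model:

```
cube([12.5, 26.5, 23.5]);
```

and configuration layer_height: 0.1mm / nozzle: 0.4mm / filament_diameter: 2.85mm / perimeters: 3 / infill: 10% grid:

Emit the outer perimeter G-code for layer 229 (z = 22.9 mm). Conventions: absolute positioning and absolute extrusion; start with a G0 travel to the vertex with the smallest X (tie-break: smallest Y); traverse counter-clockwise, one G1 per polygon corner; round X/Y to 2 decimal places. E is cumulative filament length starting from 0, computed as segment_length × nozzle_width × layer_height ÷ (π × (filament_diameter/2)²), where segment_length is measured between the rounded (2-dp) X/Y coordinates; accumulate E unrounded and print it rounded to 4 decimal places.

At z = 22.9 mm: the cube is present — its section is the full 12.5×26.5 rectangle. The outline is a single polygon with 4 vertices. Extrusion per mm of travel: 0.4 × 0.1 / (π × 1.425²) = 0.006270. Accumulating E over each segment gives final E = 0.4891.

G0 X0.00 Y0.00 Z22.90
G1 X12.50 Y0.00 E0.0784
G1 X12.50 Y26.50 E0.2445
G1 X0.00 Y26.50 E0.3229
G1 X0.00 Y0.00 E0.4891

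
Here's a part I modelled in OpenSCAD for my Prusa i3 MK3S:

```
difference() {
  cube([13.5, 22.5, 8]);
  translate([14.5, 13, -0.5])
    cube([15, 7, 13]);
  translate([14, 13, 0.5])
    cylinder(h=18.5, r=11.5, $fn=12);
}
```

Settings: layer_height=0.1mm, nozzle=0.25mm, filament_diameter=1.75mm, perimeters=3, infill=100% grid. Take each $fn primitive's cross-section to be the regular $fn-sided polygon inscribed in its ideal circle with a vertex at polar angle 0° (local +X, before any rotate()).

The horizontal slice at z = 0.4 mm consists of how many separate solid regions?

At z = 0.4 mm: the cube (footprint 13.5×22.5) is included at this height; the cube at (14.5, 13) is present — its section is the full 15×7 rectangle; the cylinder at (14, 13) is not intersected at this z (z outside [0.5, 19]); Taking the first minus the rest: starting from the 13.5×22.5 cube, the 15×7 cube at (14.5, 13) misses the remaining region (no effect) — 1 connected region. The result has 1 disconnected region.

1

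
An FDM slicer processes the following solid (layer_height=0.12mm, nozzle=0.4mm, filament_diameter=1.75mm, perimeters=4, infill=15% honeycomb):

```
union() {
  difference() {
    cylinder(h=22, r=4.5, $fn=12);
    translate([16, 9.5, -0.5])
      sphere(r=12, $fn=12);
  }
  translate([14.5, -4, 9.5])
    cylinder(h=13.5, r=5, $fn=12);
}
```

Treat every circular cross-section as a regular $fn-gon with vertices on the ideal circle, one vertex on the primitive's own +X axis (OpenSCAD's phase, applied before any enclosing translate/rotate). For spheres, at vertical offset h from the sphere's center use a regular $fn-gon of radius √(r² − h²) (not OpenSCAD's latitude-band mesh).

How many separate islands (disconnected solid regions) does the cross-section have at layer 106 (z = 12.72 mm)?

At z = 12.72 mm: the cylinder: section is a regular 12-gon, circumradius r=4.5; the sphere at (16, 9.5) is absent (|z−center|=13.220 > r=12); After the difference (first − rest): none of the subtracted shapes is present at this height, so the r=4.5 cylinder is unchanged — 1 connected region; the r=5 cylinder at (14.5, -4) contributes a regular 12-gon of circumradius 5; Merging all regions: the 2 present regions are separate (no shared area or edge), so areas and boundary lengths simply add and each stays a separate island — 2 connected regions. Overall, the cross-section has 2 separate islands. Island count = 2.

2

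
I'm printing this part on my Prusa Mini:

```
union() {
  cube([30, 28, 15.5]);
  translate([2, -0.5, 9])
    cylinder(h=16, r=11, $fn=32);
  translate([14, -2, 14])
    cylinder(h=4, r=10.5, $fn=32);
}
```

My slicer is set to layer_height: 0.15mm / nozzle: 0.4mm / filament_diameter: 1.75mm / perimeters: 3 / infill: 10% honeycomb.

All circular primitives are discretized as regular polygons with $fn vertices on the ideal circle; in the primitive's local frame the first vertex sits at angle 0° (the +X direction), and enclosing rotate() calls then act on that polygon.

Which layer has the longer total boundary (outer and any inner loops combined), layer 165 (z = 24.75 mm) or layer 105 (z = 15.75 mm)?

Layer 165 (z = 24.75): the cube is absent (z outside [0, 15.5]); the cylinder at (2, -0.5): section is a regular 32-gon, circumradius r=11 (perimeter = 2·32·11.000·sin(180°/32) = 69.00 mm); the cylinder at (14, -2) does not reach this height (z outside [14, 18]); Combining (union): only the r=11 cylinder at (2, -0.5) is present, so the union is just that shape — boundary = 69.00 mm. So its perimeter = 69.00 mm. Layer 105 (z = 15.75): the cube does not reach this height (z outside [0, 15.5]); the cylinder at (2, -0.5): section is a regular 32-gon, circumradius r=11 (perimeter = 2·32·11.000·sin(180°/32) = 69.00 mm); the r=10.5 cylinder at (14, -2) contributes a regular 32-gon of circumradius 10.5 (perimeter = 2·32·10.500·sin(180°/32) = 65.87 mm); Combining (union): the regions partially overlap (shared area 115.99 mm²), so the edge portions inside another operand are dropped and the merged outline is re-measured after clipping — boundary = 93.21 mm. So its perimeter = 93.21 mm. Layer 105 is larger (93.21 vs 69.00 mm).

layer 105 (z = 15.75 mm)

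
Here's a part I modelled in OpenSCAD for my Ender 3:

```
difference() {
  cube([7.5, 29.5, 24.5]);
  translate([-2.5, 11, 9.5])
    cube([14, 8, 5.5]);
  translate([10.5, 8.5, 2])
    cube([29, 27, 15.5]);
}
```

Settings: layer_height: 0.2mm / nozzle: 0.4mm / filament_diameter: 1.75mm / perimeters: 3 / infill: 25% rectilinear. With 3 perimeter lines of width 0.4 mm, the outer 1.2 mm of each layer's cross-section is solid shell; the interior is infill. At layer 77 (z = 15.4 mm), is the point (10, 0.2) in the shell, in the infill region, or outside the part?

outside

At z = 15.4 mm: the cube is present — its section is the full 7.5×29.5 rectangle; the cube at (-2.5, 11) is absent (z outside [9.5, 15]); the 29×27 cube at (10.5, 8.5) contributes its full rectangle; After the difference (first − rest): starting from the 7.5×29.5 cube, the 29×27 cube at (10.5, 8.5) misses the remaining region (no effect) — 1 connected region. Overall, the cross-section is a single solid region. The nearest boundary edge runs (7.50, 29.50)→(7.50, 0.00); distance from the point to it = 2.50 mm. The point is not inside any of the regions above, so it lies outside the cross-section (2.50 mm from the nearest boundary).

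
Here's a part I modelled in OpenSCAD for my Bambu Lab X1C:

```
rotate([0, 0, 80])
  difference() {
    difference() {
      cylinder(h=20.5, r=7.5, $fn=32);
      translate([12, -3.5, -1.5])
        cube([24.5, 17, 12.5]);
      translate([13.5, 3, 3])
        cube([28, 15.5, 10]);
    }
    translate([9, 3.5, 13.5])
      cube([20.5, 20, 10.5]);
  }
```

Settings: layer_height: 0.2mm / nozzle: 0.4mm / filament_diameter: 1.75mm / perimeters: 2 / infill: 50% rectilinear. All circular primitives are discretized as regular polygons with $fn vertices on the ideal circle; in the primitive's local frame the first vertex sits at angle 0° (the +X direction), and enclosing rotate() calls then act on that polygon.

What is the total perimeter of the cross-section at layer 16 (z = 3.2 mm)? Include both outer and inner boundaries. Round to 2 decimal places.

47.05 mm

At z = 3.2 mm: the r=7.5 cylinder contributes a regular 32-gon of circumradius 7.5 (perimeter = 2·32·7.500·sin(180°/32) = 47.05 mm); the 24.5×17 cube at (12, -3.5) contributes its full rectangle (perimeter 83.00 mm); the 28×15.5 cube at (13.5, 3) contributes its full rectangle (perimeter 87.00 mm); Taking the first minus the rest: starting from the r=7.5 cylinder, the 24.5×17 cube at (12, -3.5) misses the remaining region (no effect); the 28×15.5 cube at (13.5, 3) misses the remaining region (no effect) — boundary = 47.05 mm; the cube at (9, 3.5) is not intersected at this z (z outside [13.5, 24]); Taking the first minus the rest: none of the subtracted shapes is present at this height, so that combined region is unchanged — boundary = 47.05 mm; (whole slice rotated 80° about Z — lengths, areas and connectivity unchanged). Overall, the cross-section is a single solid region. Total boundary length (outer) = 47.05 mm.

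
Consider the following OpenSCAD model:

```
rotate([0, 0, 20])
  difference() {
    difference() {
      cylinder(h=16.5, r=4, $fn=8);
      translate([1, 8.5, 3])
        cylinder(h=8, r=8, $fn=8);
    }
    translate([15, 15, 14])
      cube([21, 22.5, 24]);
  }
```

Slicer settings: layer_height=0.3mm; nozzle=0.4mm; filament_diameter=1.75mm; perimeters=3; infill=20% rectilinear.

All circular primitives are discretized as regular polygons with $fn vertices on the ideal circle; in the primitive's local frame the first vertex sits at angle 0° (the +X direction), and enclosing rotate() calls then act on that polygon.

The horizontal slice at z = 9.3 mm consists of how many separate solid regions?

At z = 9.3 mm: the r=4 cylinder gives a regular 8-gon of circumradius 4 (constant along its height); the cylinder at (1, 8.5): section is a regular 8-gon, circumradius r=8; Taking the first minus the rest: starting from the r=4 cylinder, the r=8 cylinder at (1, 8.5) partially overlaps it — only the 13.29 mm² overlap (of its 181.02 mm²) is removed, clipping the outline — 1 connected region; the cube at (15, 15) is absent (z outside [14, 38]); After the difference (first − rest): none of the subtracted shapes is present at this height, so that combined region is unchanged — 1 connected region; (whole slice rotated 20° about Z — lengths, areas and connectivity unchanged). The result has 1 disconnected region.

1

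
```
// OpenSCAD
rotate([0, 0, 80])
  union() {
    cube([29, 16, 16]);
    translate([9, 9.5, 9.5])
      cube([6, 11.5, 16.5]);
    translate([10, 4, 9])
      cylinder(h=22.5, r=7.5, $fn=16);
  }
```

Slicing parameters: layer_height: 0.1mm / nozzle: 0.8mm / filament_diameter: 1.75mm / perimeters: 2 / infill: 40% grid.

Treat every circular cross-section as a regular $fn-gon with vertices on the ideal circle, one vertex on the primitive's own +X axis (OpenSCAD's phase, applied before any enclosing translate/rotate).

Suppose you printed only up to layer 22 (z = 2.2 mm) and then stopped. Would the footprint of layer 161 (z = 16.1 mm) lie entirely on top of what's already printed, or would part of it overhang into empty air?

part overhangs

Compare the two slices. At z = 2.2: the cube is present — its section is the full 29×16 rectangle (area 464.00 mm²); the cube at (9, 9.5) does not reach this height (z outside [9.5, 26]); the cylinder at (10, 4) is not intersected at this z (z outside [9, 31.5]); Merging all regions: only the 29×16 cube is present, so the union is just that shape — area = 464.00 mm²; (whole slice rotated 80° about Z — lengths, areas and connectivity unchanged). At z = 16.1: the cube is not intersected at this z (z outside [0, 16]); the 6×11.5 cube at (9, 9.5) contributes its full rectangle (area 69.00 mm²); the r=7.5 cylinder at (10, 4) contributes a regular 16-gon of circumradius 7.5 (area = (16/2)·7.500²·sin(360°/16) = 172.21 mm²); Taking the union: the regions partially overlap — summed areas 241.21 mm² minus the doubly-counted overlap 8.35 mm² gives 232.86 mm² — area = 232.86 mm²; (rotated 80° about Z; rotation is an isometry so areas/perimeters/island counts are preserved). Checking containment: at z = 16.1 the cross-section extends beyond the z = 2.2 cross-section by about 59.89 mm².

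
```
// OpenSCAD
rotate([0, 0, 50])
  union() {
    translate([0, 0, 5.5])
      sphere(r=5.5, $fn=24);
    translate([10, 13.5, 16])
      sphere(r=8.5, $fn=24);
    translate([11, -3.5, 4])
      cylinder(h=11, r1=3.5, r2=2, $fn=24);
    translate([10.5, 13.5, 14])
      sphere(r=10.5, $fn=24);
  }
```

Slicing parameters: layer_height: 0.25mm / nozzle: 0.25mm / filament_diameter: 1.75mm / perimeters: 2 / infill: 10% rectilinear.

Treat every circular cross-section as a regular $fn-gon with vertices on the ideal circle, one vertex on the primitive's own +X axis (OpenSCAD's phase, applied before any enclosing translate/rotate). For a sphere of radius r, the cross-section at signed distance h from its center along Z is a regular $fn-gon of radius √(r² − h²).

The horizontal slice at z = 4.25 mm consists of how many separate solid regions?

3

At z = 4.25 mm: the r=5.5 sphere slices to a regular 24-gon of circumradius 5.356 (√(r²−h²) with h=1.25 from center); the sphere at (10, 13.5) is not intersected at this z (|z−center|=11.750 > r=8.5); the cone at (11, -3.5) (r1=3.5→r2=2) has section circumradius 3.466 here — a regular 24-gon; the r=10.5 sphere at (10.5, 13.5) slices to a regular 24-gon of circumradius 3.897 (√(r²−h²) with h=9.75 from center); Combining (union): the 3 present regions are separate (no shared area or edge), so areas and boundary lengths simply add and each stays a separate island — 3 connected regions; (whole slice rotated 50° about Z — lengths, areas and connectivity unchanged). The result has 3 disconnected regions.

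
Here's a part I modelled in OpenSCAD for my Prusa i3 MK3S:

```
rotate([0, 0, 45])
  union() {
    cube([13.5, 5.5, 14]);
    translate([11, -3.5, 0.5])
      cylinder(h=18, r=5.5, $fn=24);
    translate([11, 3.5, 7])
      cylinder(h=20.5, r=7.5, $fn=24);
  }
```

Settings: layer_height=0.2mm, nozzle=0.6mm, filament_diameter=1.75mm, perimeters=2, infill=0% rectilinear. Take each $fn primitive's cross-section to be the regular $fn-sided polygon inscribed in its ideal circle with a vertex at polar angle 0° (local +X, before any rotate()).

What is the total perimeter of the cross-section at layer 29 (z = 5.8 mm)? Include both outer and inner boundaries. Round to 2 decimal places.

57.01 mm

At z = 5.8 mm: the cube (footprint 13.5×5.5) is included at this height (perimeter 38.00 mm); the r=5.5 cylinder at (11, -3.5) contributes a regular 24-gon of circumradius 5.5 (perimeter = 2·24·5.500·sin(180°/24) = 34.46 mm); the cylinder at (11, 3.5) is not intersected at this z (z outside [7, 27.5]); Merging all regions: the regions partially overlap (shared area 10.18 mm²), so the edge portions inside another operand are dropped and the merged outline is re-measured after clipping — boundary = 57.01 mm; (rotated 45° about Z; rotation is an isometry so areas/perimeters/island counts are preserved). Overall, the cross-section is a single solid region. Total boundary length (outer) = 57.01 mm.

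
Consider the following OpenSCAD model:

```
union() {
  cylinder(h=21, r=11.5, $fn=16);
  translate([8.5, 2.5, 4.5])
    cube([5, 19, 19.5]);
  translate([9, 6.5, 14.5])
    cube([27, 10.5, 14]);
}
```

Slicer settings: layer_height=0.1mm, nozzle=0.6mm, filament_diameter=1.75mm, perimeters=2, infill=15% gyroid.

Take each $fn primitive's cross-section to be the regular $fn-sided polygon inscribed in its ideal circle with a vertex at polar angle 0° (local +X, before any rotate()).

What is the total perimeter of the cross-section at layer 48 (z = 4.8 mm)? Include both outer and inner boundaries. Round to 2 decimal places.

106.45 mm

At z = 4.8 mm: the r=11.5 cylinder gives a regular 16-gon of circumradius 11.5 (constant along its height) (perimeter = 2·16·11.500·sin(180°/16) = 71.79 mm); the 5×19 cube at (8.5, 2.5) contributes its full rectangle (perimeter 48.00 mm); the cube at (9, 6.5) is absent (z outside [14.5, 28.5]); Combining (union): the regions partially overlap (shared area 7.78 mm²), so the edge portions inside another operand are dropped and the merged outline is re-measured after clipping — boundary = 106.45 mm. Overall, the cross-section is a single solid region. Total boundary length (outer) = 106.45 mm.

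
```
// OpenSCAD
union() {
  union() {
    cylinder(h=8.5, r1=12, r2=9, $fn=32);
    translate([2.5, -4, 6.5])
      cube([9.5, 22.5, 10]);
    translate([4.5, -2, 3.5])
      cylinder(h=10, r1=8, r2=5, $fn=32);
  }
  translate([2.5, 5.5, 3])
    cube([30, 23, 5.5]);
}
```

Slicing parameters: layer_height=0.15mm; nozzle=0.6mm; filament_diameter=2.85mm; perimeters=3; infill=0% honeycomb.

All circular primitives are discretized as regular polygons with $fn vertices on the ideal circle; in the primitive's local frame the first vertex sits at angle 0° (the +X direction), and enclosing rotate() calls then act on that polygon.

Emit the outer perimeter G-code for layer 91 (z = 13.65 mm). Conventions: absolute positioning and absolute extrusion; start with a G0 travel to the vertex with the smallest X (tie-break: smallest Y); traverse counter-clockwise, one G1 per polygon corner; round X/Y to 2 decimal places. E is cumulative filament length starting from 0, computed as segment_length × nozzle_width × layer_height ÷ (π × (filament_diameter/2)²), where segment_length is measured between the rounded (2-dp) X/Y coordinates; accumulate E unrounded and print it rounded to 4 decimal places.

At z = 13.65 mm: the cone does not reach this height (z outside [0, 8.5]); the 9.5×22.5 cube at (2.5, -4) contributes its full rectangle; the cone at (4.5, -2) does not reach this height (z outside [3.5, 13.5]); Combining (union): only the 9.5×22.5 cube at (2.5, -4) is present, so the union is just that shape — 1 connected region; the cube at (2.5, 5.5) is absent (z outside [3, 8.5]); Taking the union: only the result so far is present, so the union is just that shape — 1 connected region. The outline is a single polygon with 4 vertices. Extrusion per mm of travel: 0.6 × 0.15 / (π × 1.425²) = 0.014108. Accumulating E over each segment gives final E = 0.9029.

G0 X2.50 Y-4.00 Z13.65
G1 X12.00 Y-4.00 E0.1340
G1 X12.00 Y18.50 E0.4515
G1 X2.50 Y18.50 E0.5855
G1 X2.50 Y-4.00 E0.9029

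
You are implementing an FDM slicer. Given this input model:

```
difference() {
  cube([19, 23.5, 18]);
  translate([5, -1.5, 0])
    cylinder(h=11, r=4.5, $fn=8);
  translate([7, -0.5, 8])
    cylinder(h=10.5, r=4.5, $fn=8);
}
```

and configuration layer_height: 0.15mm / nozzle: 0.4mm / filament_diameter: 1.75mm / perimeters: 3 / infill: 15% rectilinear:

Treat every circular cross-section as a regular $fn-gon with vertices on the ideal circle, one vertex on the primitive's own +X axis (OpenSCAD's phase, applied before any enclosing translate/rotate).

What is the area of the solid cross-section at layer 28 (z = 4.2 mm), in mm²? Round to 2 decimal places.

430.43 mm²

At z = 4.2 mm: the cube is present — its section is the full 19×23.5 rectangle (area 446.50 mm²); the cylinder at (5, -1.5): section is a regular 8-gon, circumradius r=4.5 (area = (8/2)·4.500²·sin(360°/8) = 57.28 mm²); the cylinder at (7, -0.5) does not reach this height (z outside [8, 18.5]); Taking the first minus the rest: starting from the 19×23.5 cube (446.50 mm²), the r=4.5 cylinder at (5, -1.5) partially overlaps it — only the 16.07 mm² overlap (of its 57.28 mm²) is removed, clipping the outline — area = 430.43 mm². Overall, the cross-section is a single solid region. Net area = 430.43 mm².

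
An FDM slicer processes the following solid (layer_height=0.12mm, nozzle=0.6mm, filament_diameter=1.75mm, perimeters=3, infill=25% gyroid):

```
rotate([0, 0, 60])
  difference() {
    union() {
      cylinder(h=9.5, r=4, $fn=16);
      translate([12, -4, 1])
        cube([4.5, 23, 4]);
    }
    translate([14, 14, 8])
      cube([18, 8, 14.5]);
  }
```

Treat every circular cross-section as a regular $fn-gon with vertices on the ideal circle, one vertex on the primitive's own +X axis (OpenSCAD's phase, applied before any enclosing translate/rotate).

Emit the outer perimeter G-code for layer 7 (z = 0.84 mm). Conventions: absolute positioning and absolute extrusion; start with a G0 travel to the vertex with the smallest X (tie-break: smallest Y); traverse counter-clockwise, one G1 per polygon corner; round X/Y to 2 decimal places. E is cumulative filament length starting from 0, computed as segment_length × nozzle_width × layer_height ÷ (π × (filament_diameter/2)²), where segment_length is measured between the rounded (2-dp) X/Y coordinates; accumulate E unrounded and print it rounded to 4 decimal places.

G0 X-3.97 Y0.52 Z0.84
G1 X-3.86 Y-1.04 E0.0468
G1 X-3.17 Y-2.44 E0.0935
G1 X-2.00 Y-3.46 E0.1400
G1 X-0.52 Y-3.97 E0.1869
G1 X1.04 Y-3.86 E0.2337
G1 X2.44 Y-3.17 E0.2804
G1 X3.46 Y-2.00 E0.3269
G1 X3.97 Y-0.52 E0.3737
G1 X3.86 Y1.04 E0.4205
G1 X3.17 Y2.44 E0.4672
G1 X2.00 Y3.46 E0.5137
G1 X0.52 Y3.97 E0.5606
G1 X-1.04 Y3.86 E0.6074
G1 X-2.44 Y3.17 E0.6541
G1 X-3.46 Y2.00 E0.7006
G1 X-3.97 Y0.52 E0.7474

At z = 0.84 mm: the cylinder: section is a regular 16-gon, circumradius r=4; the cube at (12, -4) does not reach this height (z outside [1, 5]); Combining (union): only the r=4 cylinder is present, so the union is just that shape — 1 connected region; the cube at (14, 14) is absent (z outside [8, 22.5]); Subtracting the remaining from the first: none of the subtracted shapes is present at this height, so that combined region is unchanged — 1 connected region; (whole slice rotated 60° about Z — lengths, areas and connectivity unchanged). The outline is a single polygon with 16 vertices. Extrusion per mm of travel: 0.6 × 0.12 / (π × 0.875²) = 0.029934. Accumulating E over each segment gives final E = 0.7474.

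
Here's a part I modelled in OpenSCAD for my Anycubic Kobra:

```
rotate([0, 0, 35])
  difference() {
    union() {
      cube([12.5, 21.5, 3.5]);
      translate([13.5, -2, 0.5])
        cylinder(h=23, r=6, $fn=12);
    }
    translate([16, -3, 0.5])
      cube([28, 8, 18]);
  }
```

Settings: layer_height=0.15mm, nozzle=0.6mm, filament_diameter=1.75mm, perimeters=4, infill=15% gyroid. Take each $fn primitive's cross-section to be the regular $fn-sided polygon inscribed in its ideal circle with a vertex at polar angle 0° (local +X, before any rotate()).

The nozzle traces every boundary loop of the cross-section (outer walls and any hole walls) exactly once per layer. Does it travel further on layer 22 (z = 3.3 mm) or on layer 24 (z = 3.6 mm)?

Layer 22 (z = 3.3): the 12.5×21.5 cube contributes its full rectangle (perimeter 68.00 mm); the r=6 cylinder at (13.5, -2) gives a regular 12-gon of circumradius 6 (constant along its height) (perimeter = 2·12·6.000·sin(180°/12) = 37.27 mm); Taking the union: the regions partially overlap (shared area 11.67 mm²), so the edge portions inside another operand are dropped and the merged outline is re-measured after clipping — boundary = 90.86 mm; the cube at (16, -3) is present — its section is the full 28×8 rectangle (perimeter 72.00 mm); Subtracting the remaining from the first: starting from the result so far, the 28×8 cube at (16, -3) partially overlaps it — only the 16.20 mm² overlap (of its 224.00 mm²) is removed, clipping the outline — boundary = 92.66 mm; (rotated 35° about Z; rotation is an isometry so areas/perimeters/island counts are preserved). So its perimeter = 92.66 mm. Layer 24 (z = 3.6): the cube is absent (z outside [0, 3.5]); the r=6 cylinder at (13.5, -2) gives a regular 12-gon of circumradius 6 (constant along its height) (perimeter = 2·12·6.000·sin(180°/12) = 37.27 mm); Taking the union: only the r=6 cylinder at (13.5, -2) is present, so the union is just that shape — boundary = 37.27 mm; the cube at (16, -3) is present — its section is the full 28×8 rectangle (perimeter 72.00 mm); Taking the first minus the rest: starting from that combined region, the 28×8 cube at (16, -3) partially overlaps it — only the 16.20 mm² overlap (of its 224.00 mm²) is removed, clipping the outline — boundary = 39.07 mm; (whole slice rotated 35° about Z — lengths, areas and connectivity unchanged). So its perimeter = 39.07 mm. Layer 22 is larger (92.66 vs 39.07 mm).

layer 22 (z = 3.3 mm)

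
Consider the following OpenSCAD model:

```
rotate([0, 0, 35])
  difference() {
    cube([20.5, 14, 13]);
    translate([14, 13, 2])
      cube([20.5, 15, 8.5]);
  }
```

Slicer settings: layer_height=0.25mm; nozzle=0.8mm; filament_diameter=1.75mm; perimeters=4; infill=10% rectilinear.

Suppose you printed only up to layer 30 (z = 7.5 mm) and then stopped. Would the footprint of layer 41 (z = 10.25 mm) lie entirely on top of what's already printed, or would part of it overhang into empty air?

Compare the two slices. At z = 7.5: the cube is present — its section is the full 20.5×14 rectangle (area 287.00 mm²); the cube at (14, 13) is present — its section is the full 20.5×15 rectangle (area 307.50 mm²); Subtracting the remaining from the first: starting from the 20.5×14 cube (287.00 mm²), the 20.5×15 cube at (14, 13) partially overlaps it — only the 6.50 mm² overlap (of its 307.50 mm²) is removed, clipping the outline — area = 280.50 mm²; (rotated 35° about Z; rotation is an isometry so areas/perimeters/island counts are preserved). At z = 10.25: the cube is present — its section is the full 20.5×14 rectangle (area 287.00 mm²); the cube at (14, 13) (footprint 20.5×15) is included at this height (area 307.50 mm²); Subtracting the remaining from the first: starting from the 20.5×14 cube (287.00 mm²), the 20.5×15 cube at (14, 13) partially overlaps it — only the 6.50 mm² overlap (of its 307.50 mm²) is removed, clipping the outline — area = 280.50 mm²; (whole slice rotated 35° about Z — lengths, areas and connectivity unchanged). Checking containment: the cross-section at z = 10.25 is a subset of the cross-section at z = 7.5.

entirely on top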